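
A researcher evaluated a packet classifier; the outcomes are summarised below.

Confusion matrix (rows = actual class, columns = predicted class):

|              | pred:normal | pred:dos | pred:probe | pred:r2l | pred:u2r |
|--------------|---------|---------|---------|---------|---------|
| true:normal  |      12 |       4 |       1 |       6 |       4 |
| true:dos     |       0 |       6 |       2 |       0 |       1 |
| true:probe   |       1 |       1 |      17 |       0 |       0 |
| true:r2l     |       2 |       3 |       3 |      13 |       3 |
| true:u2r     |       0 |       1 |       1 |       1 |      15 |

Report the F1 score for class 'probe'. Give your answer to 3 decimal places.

0.791

Treat 'probe' as positive and all other classes as negative.
F1 score = 2·TP/(2·TP+FP+FN).
probe: TP=17, FP=1+2+3+1=7, FN=1+1+0+0=2 → 34/43 = 0.7907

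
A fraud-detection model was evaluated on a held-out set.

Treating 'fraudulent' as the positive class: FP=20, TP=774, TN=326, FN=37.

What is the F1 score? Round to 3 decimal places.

0.964

Precision = TP/(TP+FP) = 774/794 = 0.9748
Recall = TP/(TP+FN) = 774/811 = 0.9544
F1 = 2·TP/(2·TP+FP+FN) = 1548/1605 = 0.964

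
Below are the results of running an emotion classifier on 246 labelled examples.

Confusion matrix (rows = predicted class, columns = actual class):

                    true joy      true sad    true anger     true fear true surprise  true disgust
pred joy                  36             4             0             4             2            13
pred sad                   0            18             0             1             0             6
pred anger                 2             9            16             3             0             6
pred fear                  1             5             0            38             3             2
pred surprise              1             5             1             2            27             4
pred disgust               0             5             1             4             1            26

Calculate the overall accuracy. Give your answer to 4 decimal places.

Accuracy = trace / total = (36+18+16+38+27+26=161) / 246 = 161/246 = 0.6545

0.6545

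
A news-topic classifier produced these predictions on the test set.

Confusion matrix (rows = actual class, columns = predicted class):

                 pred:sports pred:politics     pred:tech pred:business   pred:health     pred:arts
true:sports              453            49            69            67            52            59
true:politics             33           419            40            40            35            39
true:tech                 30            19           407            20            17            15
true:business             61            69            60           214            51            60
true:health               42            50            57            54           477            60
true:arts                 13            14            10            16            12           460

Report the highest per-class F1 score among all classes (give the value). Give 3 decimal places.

0.755

Per-class F1 score (2·TP/(2·TP+FP+FN)):
  sports: TP=453, FP=33+30+61+42+13=179, FN=49+69+67+52+59=296 → 906/1381 = 0.6560
  politics: TP=419, FP=49+19+69+50+14=201, FN=33+40+40+35+39=187 → 838/1226 = 0.6835
  tech: TP=407, FP=69+40+60+57+10=236, FN=30+19+20+17+15=101 → 814/1151 = 0.7072
  business: TP=214, FP=67+40+20+54+16=197, FN=61+69+60+51+60=301 → 428/926 = 0.4622
  health: TP=477, FP=52+35+17+51+12=167, FN=42+50+57+54+60=263 → 954/1384 = 0.6893
  arts: TP=460, FP=59+39+15+60+60=233, FN=13+14+10+16+12=65 → 920/1218 = 0.7553
Highest is class 'arts' with F1 score = 0.755.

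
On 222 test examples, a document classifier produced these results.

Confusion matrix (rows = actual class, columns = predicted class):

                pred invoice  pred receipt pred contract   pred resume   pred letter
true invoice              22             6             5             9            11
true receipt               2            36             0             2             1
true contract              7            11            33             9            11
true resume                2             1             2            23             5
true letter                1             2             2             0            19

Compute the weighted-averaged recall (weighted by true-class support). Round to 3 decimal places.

Per-class recall (TP/(TP+FN)):
  invoice: TP=22, FN=6+5+9+11=31 → 22/53 = 0.4151
  receipt: TP=36, FN=2+0+2+1=5 → 36/41 = 0.8780
  contract: TP=33, FN=7+11+9+11=38 → 33/71 = 0.4648
  resume: TP=23, FN=2+1+2+5=10 → 23/33 = 0.6970
  letter: TP=19, FN=1+2+2+0=5 → 19/24 = 0.7917
Weighted-recall = Σ (supportᵢ/N)·recallᵢ with N=222: (53/222)·0.4151 + (41/222)·0.8780 + (71/222)·0.4648 + (33/222)·0.6970 + (24/222)·0.7917 = 0.599

0.599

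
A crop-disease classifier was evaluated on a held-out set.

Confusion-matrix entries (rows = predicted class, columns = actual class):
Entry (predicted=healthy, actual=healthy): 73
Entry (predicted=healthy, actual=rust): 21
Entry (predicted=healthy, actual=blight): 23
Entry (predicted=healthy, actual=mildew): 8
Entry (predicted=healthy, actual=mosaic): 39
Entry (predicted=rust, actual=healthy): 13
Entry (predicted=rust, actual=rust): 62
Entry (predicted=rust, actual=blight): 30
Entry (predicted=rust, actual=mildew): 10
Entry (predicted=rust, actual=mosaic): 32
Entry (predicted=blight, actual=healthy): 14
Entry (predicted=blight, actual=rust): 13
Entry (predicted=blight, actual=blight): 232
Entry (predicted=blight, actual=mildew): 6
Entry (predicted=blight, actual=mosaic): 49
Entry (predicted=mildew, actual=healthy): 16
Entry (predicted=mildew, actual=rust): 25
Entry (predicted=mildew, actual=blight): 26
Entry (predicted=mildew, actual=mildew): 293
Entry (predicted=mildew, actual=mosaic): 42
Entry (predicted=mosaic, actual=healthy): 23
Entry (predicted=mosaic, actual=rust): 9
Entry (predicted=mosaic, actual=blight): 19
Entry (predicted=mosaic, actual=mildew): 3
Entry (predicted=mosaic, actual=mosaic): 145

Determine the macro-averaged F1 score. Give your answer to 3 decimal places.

Per-class F1 score (2·TP/(2·TP+FP+FN)):
  healthy: TP=73, FP=21+23+8+39=91, FN=13+14+16+23=66 → 146/303 = 0.4818
  rust: TP=62, FP=13+30+10+32=85, FN=21+13+25+9=68 → 124/277 = 0.4477
  blight: TP=232, FP=14+13+6+49=82, FN=23+30+26+19=98 → 464/644 = 0.7205
  mildew: TP=293, FP=16+25+26+42=109, FN=8+10+6+3=27 → 586/722 = 0.8116
  mosaic: TP=145, FP=23+9+19+3=54, FN=39+32+49+42=162 → 290/506 = 0.5731
Macro-F1 score = mean = (0.4818 + 0.4477 + 0.7205 + 0.8116 + 0.5731) / 5 = 0.607

0.607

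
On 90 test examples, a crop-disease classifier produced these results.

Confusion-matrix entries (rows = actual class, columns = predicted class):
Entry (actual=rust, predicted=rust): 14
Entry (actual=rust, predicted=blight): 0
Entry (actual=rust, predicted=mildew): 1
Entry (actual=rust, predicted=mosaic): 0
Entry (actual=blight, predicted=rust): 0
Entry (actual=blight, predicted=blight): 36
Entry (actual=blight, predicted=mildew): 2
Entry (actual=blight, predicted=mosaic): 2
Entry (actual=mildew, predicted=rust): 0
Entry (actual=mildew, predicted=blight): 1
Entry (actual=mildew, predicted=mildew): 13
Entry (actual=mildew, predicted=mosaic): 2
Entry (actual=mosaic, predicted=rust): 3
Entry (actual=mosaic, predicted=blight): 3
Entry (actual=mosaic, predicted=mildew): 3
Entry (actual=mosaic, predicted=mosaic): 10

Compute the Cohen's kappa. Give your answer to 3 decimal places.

0.730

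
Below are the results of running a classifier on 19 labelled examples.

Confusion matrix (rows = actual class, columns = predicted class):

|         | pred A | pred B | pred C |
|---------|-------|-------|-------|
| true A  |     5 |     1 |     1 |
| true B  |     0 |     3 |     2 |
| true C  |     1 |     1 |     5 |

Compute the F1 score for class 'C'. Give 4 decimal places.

0.6667

Treat 'C' as positive and all other classes as negative.
F1 score = 2·TP/(2·TP+FP+FN).
C: TP=5, FP=1+2=3, FN=1+1=2 → 10/15 = 0.66667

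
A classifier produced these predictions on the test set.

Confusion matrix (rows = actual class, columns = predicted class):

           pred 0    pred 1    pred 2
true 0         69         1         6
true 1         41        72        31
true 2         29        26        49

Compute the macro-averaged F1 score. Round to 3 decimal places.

Per-class F1 score (2·TP/(2·TP+FP+FN)):
  0: TP=69, FP=41+29=70, FN=1+6=7 → 138/215 = 0.6419
  1: TP=72, FP=1+26=27, FN=41+31=72 → 144/243 = 0.5926
  2: TP=49, FP=6+31=37, FN=29+26=55 → 98/190 = 0.5158
Macro-F1 score = mean = (0.6419 + 0.5926 + 0.5158) / 3 = 0.583

0.583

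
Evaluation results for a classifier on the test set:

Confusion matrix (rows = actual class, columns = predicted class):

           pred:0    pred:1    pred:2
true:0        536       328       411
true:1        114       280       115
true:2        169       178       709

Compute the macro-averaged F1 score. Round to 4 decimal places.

0.5211

Per-class F1 score (2·TP/(2·TP+FP+FN)):
  0: TP=536, FP=114+169=283, FN=328+411=739 → 1072/2094 = 0.51194
  1: TP=280, FP=328+178=506, FN=114+115=229 → 560/1295 = 0.43243
  2: TP=709, FP=411+115=526, FN=169+178=347 → 1418/2291 = 0.61894
Macro-F1 score = mean = (0.51194 + 0.43243 + 0.61894) / 3 = 0.5211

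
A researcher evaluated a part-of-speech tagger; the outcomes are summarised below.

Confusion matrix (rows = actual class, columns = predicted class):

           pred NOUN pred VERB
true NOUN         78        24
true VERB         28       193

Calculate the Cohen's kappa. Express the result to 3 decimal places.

0.631

Observed agreement pₒ = trace/N = 271/323 = 0.8390
Expected agreement pₑ = Σ (rowᵢ·colᵢ)/N² = (102·106 + 221·217)/323² = 0.5633
κ = (pₒ − pₑ)/(1 − pₑ) = (0.8390 − 0.5633)/(1 − 0.5633) = 0.631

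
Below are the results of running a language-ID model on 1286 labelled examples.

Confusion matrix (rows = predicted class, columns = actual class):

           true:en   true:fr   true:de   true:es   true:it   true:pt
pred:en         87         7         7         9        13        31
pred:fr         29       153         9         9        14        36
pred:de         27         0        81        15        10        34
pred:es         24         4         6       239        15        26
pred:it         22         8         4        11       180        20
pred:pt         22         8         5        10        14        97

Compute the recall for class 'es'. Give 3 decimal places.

One-vs-rest for 'es': TP = diagonal; FP = other classes predicted 'es'; FN = 'es' predicted as other.
recall = TP/(TP+FN).
es: TP=239, FN=9+9+15+11+10=54 → 239/293 = 0.8157

0.816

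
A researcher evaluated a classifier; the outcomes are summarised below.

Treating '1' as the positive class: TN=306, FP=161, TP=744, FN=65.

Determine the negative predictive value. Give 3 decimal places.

0.825

NPV = TN/(TN+FN) = 306/(306+65) = 0.825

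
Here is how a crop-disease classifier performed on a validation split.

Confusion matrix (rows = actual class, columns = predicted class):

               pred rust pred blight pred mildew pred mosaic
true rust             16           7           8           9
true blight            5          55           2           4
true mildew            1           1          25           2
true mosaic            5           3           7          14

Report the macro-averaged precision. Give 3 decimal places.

0.626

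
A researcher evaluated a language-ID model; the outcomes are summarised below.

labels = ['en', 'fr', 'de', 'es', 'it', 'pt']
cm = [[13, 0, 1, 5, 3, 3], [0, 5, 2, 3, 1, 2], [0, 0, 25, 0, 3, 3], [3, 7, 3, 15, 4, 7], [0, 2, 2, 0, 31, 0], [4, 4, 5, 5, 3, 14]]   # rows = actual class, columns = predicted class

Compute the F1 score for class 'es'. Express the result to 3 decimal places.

0.448

F1 score = 2·TP/(2·TP+FP+FN).
es: TP=15, FP=5+3+0+0+5=13, FN=3+7+3+4+7=24 → 30/67 = 0.4478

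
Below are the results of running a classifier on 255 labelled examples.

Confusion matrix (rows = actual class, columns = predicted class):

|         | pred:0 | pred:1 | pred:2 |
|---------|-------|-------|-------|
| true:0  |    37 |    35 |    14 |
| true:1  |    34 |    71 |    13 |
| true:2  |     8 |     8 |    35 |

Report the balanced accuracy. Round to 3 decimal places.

Balanced accuracy = mean of per-class recall.
  0: recall = 37/86 = 0.4302
  1: recall = 71/118 = 0.6017
  2: recall = 35/51 = 0.6863
Mean = (0.4302 + 0.6017 + 0.6863) / 3 = 0.573

0.573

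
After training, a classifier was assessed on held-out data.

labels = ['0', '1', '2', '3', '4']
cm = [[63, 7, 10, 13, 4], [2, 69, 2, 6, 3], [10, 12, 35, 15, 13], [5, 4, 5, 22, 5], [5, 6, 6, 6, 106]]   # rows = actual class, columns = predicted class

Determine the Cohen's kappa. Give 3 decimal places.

0.592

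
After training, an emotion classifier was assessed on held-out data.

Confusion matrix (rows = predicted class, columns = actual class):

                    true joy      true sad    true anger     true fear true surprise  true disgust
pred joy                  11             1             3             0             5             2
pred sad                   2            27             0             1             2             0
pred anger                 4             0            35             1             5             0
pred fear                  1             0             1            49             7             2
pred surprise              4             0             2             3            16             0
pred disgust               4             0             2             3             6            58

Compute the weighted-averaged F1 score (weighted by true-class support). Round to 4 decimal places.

Per-class F1 score (2·TP/(2·TP+FP+FN)):
  joy: TP=11, FP=1+3+0+5+2=11, FN=2+4+1+4+4=15 → 22/48 = 0.45833
  sad: TP=27, FP=2+0+1+2+0=5, FN=1+0+0+0+0=1 → 54/60 = 0.90000
  anger: TP=35, FP=4+0+1+5+0=10, FN=3+0+1+2+2=8 → 70/88 = 0.79545
  fear: TP=49, FP=1+0+1+7+2=11, FN=0+1+1+3+3=8 → 98/117 = 0.83761
  surprise: TP=16, FP=4+0+2+3+0=9, FN=5+2+5+7+6=25 → 32/66 = 0.48485
  disgust: TP=58, FP=4+0+2+3+6=15, FN=2+0+0+2+0=4 → 116/135 = 0.85926
Weighted-F1 score = Σ (supportᵢ/N)·F1 scoreᵢ with N=257: (26/257)·0.45833 + (28/257)·0.90000 + (43/257)·0.79545 + (57/257)·0.83761 + (41/257)·0.48485 + (62/257)·0.85926 = 0.7479

0.7479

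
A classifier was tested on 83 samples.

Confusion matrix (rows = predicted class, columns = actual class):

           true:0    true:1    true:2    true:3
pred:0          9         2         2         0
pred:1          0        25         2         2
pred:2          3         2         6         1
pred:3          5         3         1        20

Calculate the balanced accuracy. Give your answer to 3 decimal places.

Balanced accuracy = mean of per-class recall.
  0: recall = 9/17 = 0.5294
  1: recall = 25/32 = 0.7813
  2: recall = 6/11 = 0.5455
  3: recall = 20/23 = 0.8696
Mean = (0.5294 + 0.7813 + 0.5455 + 0.8696) / 4 = 0.681

0.681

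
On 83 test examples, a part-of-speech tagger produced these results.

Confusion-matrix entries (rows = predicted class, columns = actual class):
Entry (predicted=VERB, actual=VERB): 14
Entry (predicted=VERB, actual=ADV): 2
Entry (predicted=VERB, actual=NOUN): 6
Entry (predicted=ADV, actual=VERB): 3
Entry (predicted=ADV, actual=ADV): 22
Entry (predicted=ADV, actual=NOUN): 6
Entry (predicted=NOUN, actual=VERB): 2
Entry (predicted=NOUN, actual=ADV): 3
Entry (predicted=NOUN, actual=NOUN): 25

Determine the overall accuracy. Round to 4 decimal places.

Accuracy = trace / total = (14+22+25=61) / 83 = 61/83 = 0.7349

0.7349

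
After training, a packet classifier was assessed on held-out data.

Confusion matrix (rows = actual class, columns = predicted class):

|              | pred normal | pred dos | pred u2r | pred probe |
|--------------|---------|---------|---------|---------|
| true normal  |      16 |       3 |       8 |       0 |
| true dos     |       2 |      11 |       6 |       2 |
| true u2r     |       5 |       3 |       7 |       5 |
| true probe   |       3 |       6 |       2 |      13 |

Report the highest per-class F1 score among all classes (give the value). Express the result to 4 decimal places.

Per-class F1 score (2·TP/(2·TP+FP+FN)):
  normal: TP=16, FP=2+5+3=10, FN=3+8+0=11 → 32/53 = 0.60377
  dos: TP=11, FP=3+3+6=12, FN=2+6+2=10 → 22/44 = 0.50000
  u2r: TP=7, FP=8+6+2=16, FN=5+3+5=13 → 14/43 = 0.32558
  probe: TP=13, FP=0+2+5=7, FN=3+6+2=11 → 26/44 = 0.59091
Highest is class 'normal' with F1 score = 0.6038.

0.6038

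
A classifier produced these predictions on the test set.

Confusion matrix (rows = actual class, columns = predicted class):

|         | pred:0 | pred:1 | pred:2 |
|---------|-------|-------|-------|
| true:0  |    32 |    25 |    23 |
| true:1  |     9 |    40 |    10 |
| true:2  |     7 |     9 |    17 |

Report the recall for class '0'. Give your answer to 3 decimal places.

One-vs-rest for '0': TP = diagonal; FP = other classes predicted '0'; FN = '0' predicted as other.
recall = TP/(TP+FN).
0: TP=32, FN=25+23=48 → 32/80 = 0.4000

0.400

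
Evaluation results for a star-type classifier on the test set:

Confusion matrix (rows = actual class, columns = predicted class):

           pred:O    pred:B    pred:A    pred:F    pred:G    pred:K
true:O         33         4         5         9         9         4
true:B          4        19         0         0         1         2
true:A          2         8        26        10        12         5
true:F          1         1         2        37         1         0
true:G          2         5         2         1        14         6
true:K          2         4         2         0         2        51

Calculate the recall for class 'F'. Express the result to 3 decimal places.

0.881

Treat 'F' as positive and all other classes as negative.
recall = TP/(TP+FN).
F: TP=37, FN=1+1+2+1+0=5 → 37/42 = 0.8810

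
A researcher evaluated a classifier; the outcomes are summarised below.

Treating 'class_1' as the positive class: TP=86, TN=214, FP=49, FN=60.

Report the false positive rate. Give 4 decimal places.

FPR = FP/(FP+TN) = 49/(49+214) = 0.1863

0.1863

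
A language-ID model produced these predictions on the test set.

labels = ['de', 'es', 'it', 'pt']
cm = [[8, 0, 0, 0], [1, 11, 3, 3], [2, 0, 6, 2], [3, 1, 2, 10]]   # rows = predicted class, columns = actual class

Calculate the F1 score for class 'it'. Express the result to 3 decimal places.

0.571

F1 score = 2·TP/(2·TP+FP+FN).
it: TP=6, FP=2+0+2=4, FN=0+3+2=5 → 12/21 = 0.5714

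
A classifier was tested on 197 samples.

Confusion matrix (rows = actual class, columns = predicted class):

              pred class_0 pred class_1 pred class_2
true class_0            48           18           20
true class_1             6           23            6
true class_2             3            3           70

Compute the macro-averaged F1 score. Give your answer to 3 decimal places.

0.689

Per-class F1 score (2·TP/(2·TP+FP+FN)):
  class_0: TP=48, FP=6+3=9, FN=18+20=38 → 96/143 = 0.6713
  class_1: TP=23, FP=18+3=21, FN=6+6=12 → 46/79 = 0.5823
  class_2: TP=70, FP=20+6=26, FN=3+3=6 → 140/172 = 0.8140
Macro-F1 score = mean = (0.6713 + 0.5823 + 0.8140) / 3 = 0.689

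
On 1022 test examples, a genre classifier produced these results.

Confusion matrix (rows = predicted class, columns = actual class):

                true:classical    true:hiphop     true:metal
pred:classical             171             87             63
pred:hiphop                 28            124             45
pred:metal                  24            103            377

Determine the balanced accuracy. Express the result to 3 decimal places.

Balanced accuracy = mean of per-class recall.
  classical: recall = 171/223 = 0.7668
  hiphop: recall = 124/314 = 0.3949
  metal: recall = 377/485 = 0.7773
Mean = (0.7668 + 0.3949 + 0.7773) / 3 = 0.646

0.646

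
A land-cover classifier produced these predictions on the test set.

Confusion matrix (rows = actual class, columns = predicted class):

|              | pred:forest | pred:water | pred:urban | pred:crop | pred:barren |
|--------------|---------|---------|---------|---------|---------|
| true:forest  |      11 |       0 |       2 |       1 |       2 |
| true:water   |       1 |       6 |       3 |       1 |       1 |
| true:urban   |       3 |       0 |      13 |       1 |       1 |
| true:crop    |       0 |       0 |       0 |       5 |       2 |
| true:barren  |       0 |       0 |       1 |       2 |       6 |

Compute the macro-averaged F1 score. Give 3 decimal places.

Per-class F1 score (2·TP/(2·TP+FP+FN)):
  forest: TP=11, FP=1+3+0+0=4, FN=0+2+1+2=5 → 22/31 = 0.7097
  water: TP=6, FP=0+0+0+0=0, FN=1+3+1+1=6 → 12/18 = 0.6667
  urban: TP=13, FP=2+3+0+1=6, FN=3+0+1+1=5 → 26/37 = 0.7027
  crop: TP=5, FP=1+1+1+2=5, FN=0+0+0+2=2 → 10/17 = 0.5882
  barren: TP=6, FP=2+1+1+2=6, FN=0+0+1+2=3 → 12/21 = 0.5714
Macro-F1 score = mean = (0.7097 + 0.6667 + 0.7027 + 0.5882 + 0.5714) / 5 = 0.648

0.648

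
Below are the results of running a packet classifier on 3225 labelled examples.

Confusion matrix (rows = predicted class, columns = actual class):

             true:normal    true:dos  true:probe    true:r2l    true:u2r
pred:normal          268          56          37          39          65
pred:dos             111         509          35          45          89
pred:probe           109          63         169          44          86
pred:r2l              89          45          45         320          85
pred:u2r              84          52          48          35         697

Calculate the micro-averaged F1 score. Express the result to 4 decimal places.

0.6087

Micro-averaging pools counts across classes: ΣTP=1963, ΣFP=1262, ΣFN=1262.
Micro-F1 score = 2·TP/(2·TP+FP+FN) on pooled counts = 0.6087 (equals overall accuracy in single-label multiclass).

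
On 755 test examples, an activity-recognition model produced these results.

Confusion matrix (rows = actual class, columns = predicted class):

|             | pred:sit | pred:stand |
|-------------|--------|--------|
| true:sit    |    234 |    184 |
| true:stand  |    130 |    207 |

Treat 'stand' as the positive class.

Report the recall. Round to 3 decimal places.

Recall = TP/(TP+FN) = 207/(207+130) = 207/337 = 0.614

0.614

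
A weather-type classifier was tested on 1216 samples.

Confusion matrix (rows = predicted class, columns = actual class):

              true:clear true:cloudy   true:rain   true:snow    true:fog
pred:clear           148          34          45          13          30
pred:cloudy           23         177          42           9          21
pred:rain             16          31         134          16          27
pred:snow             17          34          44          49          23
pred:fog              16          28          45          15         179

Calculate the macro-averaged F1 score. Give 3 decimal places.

0.544

Per-class F1 score (2·TP/(2·TP+FP+FN)):
  clear: TP=148, FP=34+45+13+30=122, FN=23+16+17+16=72 → 296/490 = 0.6041
  cloudy: TP=177, FP=23+42+9+21=95, FN=34+31+34+28=127 → 354/576 = 0.6146
  rain: TP=134, FP=16+31+16+27=90, FN=45+42+44+45=176 → 268/534 = 0.5019
  snow: TP=49, FP=17+34+44+23=118, FN=13+9+16+15=53 → 98/269 = 0.3643
  fog: TP=179, FP=16+28+45+15=104, FN=30+21+27+23=101 → 358/563 = 0.6359
Macro-F1 score = mean = (0.6041 + 0.6146 + 0.5019 + 0.3643 + 0.6359) / 5 = 0.544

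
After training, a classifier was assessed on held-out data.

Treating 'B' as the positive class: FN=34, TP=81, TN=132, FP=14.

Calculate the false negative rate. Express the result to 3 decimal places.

FNR = FN/(FN+TP) = 34/(34+81) = 0.296

0.296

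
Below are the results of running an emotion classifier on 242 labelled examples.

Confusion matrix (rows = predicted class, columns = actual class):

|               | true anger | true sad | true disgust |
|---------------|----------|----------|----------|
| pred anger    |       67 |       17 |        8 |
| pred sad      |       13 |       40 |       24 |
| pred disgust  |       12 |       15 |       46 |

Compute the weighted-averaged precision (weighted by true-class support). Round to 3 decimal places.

0.635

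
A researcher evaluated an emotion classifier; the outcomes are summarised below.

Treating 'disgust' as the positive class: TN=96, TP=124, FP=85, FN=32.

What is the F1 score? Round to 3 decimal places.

0.679

Precision = TP/(TP+FP) = 124/209 = 0.5933
Recall = TP/(TP+FN) = 124/156 = 0.7949
F1 = 2·TP/(2·TP+FP+FN) = 248/365 = 0.679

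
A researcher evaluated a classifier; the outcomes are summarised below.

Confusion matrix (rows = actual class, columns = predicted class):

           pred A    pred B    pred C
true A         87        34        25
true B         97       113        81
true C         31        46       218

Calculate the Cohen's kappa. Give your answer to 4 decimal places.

0.3483

Observed agreement pₒ = trace/N = 418/732 = 0.57104
Expected agreement pₑ = Σ (rowᵢ·colᵢ)/N² = (146·215 + 291·193 + 295·324)/732² = 0.34178
κ = (pₒ − pₑ)/(1 − pₑ) = (0.57104 − 0.34178)/(1 − 0.34178) = 0.3483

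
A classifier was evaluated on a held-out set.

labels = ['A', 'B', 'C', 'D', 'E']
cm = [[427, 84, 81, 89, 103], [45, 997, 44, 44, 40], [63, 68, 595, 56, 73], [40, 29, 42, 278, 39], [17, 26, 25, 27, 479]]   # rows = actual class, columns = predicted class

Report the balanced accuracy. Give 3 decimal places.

0.715

Balanced accuracy = mean of per-class recall.
  A: recall = 427/784 = 0.5446
  B: recall = 997/1170 = 0.8521
  C: recall = 595/855 = 0.6959
  D: recall = 278/428 = 0.6495
  E: recall = 479/574 = 0.8345
Mean = (0.5446 + 0.8521 + 0.6959 + 0.6495 + 0.8345) / 5 = 0.715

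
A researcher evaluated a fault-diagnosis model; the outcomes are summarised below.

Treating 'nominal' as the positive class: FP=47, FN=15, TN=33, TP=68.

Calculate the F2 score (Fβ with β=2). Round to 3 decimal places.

0.761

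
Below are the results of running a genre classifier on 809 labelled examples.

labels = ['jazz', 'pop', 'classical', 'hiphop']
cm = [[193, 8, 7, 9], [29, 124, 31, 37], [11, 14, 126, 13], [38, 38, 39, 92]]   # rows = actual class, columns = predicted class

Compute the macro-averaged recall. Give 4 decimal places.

Per-class recall (TP/(TP+FN)):
  jazz: TP=193, FN=8+7+9=24 → 193/217 = 0.88940
  pop: TP=124, FN=29+31+37=97 → 124/221 = 0.56109
  classical: TP=126, FN=11+14+13=38 → 126/164 = 0.76829
  hiphop: TP=92, FN=38+38+39=115 → 92/207 = 0.44444
Macro-recall = mean = (0.88940 + 0.56109 + 0.76829 + 0.44444) / 4 = 0.6658

0.6658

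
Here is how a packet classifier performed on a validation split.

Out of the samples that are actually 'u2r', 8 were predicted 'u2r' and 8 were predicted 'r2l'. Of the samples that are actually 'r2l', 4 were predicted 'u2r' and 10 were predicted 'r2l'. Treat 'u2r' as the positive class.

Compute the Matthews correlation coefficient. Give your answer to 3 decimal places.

MCC = (TP·TN − FP·FN) / √((TP+FP)(TP+FN)(TN+FP)(TN+FN))
Numerator = 8·10 − 4·8 = 48
Denominator = √(12·16·14·18) = √48384 = 219.9636
MCC = 48 / 219.9636 = 0.218

0.218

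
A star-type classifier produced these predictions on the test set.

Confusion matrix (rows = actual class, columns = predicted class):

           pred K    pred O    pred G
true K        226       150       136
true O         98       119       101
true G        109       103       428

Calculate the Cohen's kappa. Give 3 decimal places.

Observed agreement pₒ = trace/N = 773/1470 = 0.5259
Expected agreement pₑ = Σ (rowᵢ·colᵢ)/N² = (512·433 + 318·372 + 640·665)/1470² = 0.3543
κ = (pₒ − pₑ)/(1 − pₑ) = (0.5259 − 0.3543)/(1 − 0.3543) = 0.266

0.266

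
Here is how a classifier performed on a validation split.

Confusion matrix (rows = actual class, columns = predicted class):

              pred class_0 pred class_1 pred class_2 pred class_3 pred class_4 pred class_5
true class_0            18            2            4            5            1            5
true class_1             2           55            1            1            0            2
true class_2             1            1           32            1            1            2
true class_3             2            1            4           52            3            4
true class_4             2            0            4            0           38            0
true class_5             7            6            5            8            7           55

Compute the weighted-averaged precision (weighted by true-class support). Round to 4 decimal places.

Per-class precision (TP/(TP+FP)):
  class_0: TP=18, FP=2+1+2+2+7=14 → 18/32 = 0.56250
  class_1: TP=55, FP=2+1+1+0+6=10 → 55/65 = 0.84615
  class_2: TP=32, FP=4+1+4+4+5=18 → 32/50 = 0.64000
  class_3: TP=52, FP=5+1+1+0+8=15 → 52/67 = 0.77612
  class_4: TP=38, FP=1+0+1+3+7=12 → 38/50 = 0.76000
  class_5: TP=55, FP=5+2+2+4+0=13 → 55/68 = 0.80882
Weighted-precision = Σ (supportᵢ/N)·precisionᵢ with N=332: (35/332)·0.56250 + (61/332)·0.84615 + (38/332)·0.64000 + (66/332)·0.77612 + (44/332)·0.76000 + (88/332)·0.80882 = 0.7574

0.7574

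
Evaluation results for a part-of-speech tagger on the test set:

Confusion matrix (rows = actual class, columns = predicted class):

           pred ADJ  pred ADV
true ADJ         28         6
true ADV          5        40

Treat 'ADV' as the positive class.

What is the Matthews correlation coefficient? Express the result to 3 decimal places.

MCC = (TP·TN − FP·FN) / √((TP+FP)(TP+FN)(TN+FP)(TN+FN))
Numerator = 40·28 − 6·5 = 1090
Denominator = √(46·45·34·33) = √2322540 = 1523.9882
MCC = 1090 / 1523.9882 = 0.715

0.715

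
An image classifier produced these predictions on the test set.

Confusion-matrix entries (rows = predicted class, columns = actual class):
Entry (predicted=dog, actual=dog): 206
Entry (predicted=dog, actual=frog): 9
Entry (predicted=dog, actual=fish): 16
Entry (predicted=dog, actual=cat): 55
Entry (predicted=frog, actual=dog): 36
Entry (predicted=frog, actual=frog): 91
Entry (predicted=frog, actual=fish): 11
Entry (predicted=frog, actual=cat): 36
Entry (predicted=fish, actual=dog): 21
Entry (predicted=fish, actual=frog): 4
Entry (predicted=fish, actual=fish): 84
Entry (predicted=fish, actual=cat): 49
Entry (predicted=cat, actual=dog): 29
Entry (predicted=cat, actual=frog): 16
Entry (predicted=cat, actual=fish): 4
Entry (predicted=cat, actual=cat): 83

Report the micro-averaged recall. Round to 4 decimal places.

0.6187

Micro-averaging pools counts across classes: ΣTP=464, ΣFP=286, ΣFN=286.
Micro-recall = TP/(TP+FN) on pooled counts = 0.6187 (equals overall accuracy in single-label multiclass).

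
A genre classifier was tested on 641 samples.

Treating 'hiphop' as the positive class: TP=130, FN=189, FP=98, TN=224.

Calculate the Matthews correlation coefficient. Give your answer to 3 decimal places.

0.108

MCC = (TP·TN − FP·FN) / √((TP+FP)(TP+FN)(TN+FP)(TN+FN))
Numerator = 130·224 − 98·189 = 10598
Denominator = √(228·319·322·413) = √9672337752 = 98348.0440
MCC = 10598 / 98348.0440 = 0.108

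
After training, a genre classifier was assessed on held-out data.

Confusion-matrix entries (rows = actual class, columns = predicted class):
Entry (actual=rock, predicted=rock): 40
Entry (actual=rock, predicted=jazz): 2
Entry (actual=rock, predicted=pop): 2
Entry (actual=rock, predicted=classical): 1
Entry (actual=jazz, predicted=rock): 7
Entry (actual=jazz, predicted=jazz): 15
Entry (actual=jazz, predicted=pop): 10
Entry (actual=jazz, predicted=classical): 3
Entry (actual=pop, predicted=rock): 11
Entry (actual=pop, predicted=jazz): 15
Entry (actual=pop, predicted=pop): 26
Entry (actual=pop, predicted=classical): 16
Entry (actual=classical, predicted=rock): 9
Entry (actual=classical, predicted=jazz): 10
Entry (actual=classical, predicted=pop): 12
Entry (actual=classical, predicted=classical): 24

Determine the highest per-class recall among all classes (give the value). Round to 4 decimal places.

Per-class recall (TP/(TP+FN)):
  rock: TP=40, FN=2+2+1=5 → 40/45 = 0.88889
  jazz: TP=15, FN=7+10+3=20 → 15/35 = 0.42857
  pop: TP=26, FN=11+15+16=42 → 26/68 = 0.38235
  classical: TP=24, FN=9+10+12=31 → 24/55 = 0.43636
Highest is class 'rock' with recall = 0.8889.

0.8889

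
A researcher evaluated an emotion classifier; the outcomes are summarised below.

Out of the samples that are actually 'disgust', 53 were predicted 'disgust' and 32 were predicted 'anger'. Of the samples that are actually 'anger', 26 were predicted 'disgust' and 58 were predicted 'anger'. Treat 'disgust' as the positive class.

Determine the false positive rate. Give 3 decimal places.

0.310

FPR = FP/(FP+TN) = 26/(26+58) = 0.310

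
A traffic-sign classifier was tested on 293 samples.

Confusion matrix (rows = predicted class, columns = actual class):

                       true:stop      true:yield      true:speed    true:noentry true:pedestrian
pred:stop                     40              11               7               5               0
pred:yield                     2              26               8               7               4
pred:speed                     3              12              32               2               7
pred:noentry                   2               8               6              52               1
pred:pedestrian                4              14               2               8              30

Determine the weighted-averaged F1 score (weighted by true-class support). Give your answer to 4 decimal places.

0.6069

Per-class F1 score (2·TP/(2·TP+FP+FN)):
  stop: TP=40, FP=11+7+5+0=23, FN=2+3+2+4=11 → 80/114 = 0.70175
  yield: TP=26, FP=2+8+7+4=21, FN=11+12+8+14=45 → 52/118 = 0.44068
  speed: TP=32, FP=3+12+2+7=24, FN=7+8+6+2=23 → 64/111 = 0.57658
  noentry: TP=52, FP=2+8+6+1=17, FN=5+7+2+8=22 → 104/143 = 0.72727
  pedestrian: TP=30, FP=4+14+2+8=28, FN=0+4+7+1=12 → 60/100 = 0.60000
Weighted-F1 score = Σ (supportᵢ/N)·F1 scoreᵢ with N=293: (51/293)·0.70175 + (71/293)·0.44068 + (55/293)·0.57658 + (74/293)·0.72727 + (42/293)·0.60000 = 0.6069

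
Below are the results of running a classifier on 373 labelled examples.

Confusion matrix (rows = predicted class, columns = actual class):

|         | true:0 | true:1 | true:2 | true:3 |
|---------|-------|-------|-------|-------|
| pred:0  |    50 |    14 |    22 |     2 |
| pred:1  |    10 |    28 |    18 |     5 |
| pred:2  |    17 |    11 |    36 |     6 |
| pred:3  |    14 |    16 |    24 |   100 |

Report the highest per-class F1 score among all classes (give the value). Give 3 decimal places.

0.749

Per-class F1 score (2·TP/(2·TP+FP+FN)):
  0: TP=50, FP=14+22+2=38, FN=10+17+14=41 → 100/179 = 0.5587
  1: TP=28, FP=10+18+5=33, FN=14+11+16=41 → 56/130 = 0.4308
  2: TP=36, FP=17+11+6=34, FN=22+18+24=64 → 72/170 = 0.4235
  3: TP=100, FP=14+16+24=54, FN=2+5+6=13 → 200/267 = 0.7491
Highest is class '3' with F1 score = 0.749.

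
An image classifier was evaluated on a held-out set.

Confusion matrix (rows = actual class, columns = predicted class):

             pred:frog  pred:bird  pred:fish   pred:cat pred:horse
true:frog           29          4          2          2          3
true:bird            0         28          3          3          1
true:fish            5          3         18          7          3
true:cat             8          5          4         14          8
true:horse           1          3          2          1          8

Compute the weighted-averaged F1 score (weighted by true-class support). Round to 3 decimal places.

Per-class F1 score (2·TP/(2·TP+FP+FN)):
  frog: TP=29, FP=0+5+8+1=14, FN=4+2+2+3=11 → 58/83 = 0.6988
  bird: TP=28, FP=4+3+5+3=15, FN=0+3+3+1=7 → 56/78 = 0.7179
  fish: TP=18, FP=2+3+4+2=11, FN=5+3+7+3=18 → 36/65 = 0.5538
  cat: TP=14, FP=2+3+7+1=13, FN=8+5+4+8=25 → 28/66 = 0.4242
  horse: TP=8, FP=3+1+3+8=15, FN=1+3+2+1=7 → 16/38 = 0.4211
Weighted-F1 score = Σ (supportᵢ/N)·F1 scoreᵢ with N=165: (40/165)·0.6988 + (35/165)·0.7179 + (36/165)·0.5538 + (39/165)·0.4242 + (15/165)·0.4211 = 0.581

0.581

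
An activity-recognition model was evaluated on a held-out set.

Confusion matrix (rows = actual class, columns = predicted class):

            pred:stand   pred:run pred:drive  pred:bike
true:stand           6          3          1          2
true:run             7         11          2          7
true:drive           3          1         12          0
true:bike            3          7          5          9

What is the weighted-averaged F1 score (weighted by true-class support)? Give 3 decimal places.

Per-class F1 score (2·TP/(2·TP+FP+FN)):
  stand: TP=6, FP=7+3+3=13, FN=3+1+2=6 → 12/31 = 0.3871
  run: TP=11, FP=3+1+7=11, FN=7+2+7=16 → 22/49 = 0.4490
  drive: TP=12, FP=1+2+5=8, FN=3+1+0=4 → 24/36 = 0.6667
  bike: TP=9, FP=2+7+0=9, FN=3+7+5=15 → 18/42 = 0.4286
Weighted-F1 score = Σ (supportᵢ/N)·F1 scoreᵢ with N=79: (12/79)·0.3871 + (27/79)·0.4490 + (16/79)·0.6667 + (24/79)·0.4286 = 0.477

0.477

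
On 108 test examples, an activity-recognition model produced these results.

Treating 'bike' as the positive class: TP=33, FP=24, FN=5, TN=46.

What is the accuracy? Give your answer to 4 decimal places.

0.7315

Accuracy = (TP+TN)/N = (33+46)/108 = 0.7315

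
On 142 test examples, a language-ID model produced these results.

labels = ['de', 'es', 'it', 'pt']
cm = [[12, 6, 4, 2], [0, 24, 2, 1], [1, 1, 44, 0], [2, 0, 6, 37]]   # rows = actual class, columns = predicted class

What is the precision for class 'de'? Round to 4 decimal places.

0.8000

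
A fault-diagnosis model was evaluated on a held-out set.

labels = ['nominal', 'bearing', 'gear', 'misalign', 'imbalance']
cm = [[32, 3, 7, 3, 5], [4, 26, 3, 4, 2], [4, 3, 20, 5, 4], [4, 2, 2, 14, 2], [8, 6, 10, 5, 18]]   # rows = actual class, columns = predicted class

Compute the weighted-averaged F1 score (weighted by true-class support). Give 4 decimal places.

Per-class F1 score (2·TP/(2·TP+FP+FN)):
  nominal: TP=32, FP=4+4+4+8=20, FN=3+7+3+5=18 → 64/102 = 0.62745
  bearing: TP=26, FP=3+3+2+6=14, FN=4+3+4+2=13 → 52/79 = 0.65823
  gear: TP=20, FP=7+3+2+10=22, FN=4+3+5+4=16 → 40/78 = 0.51282
  misalign: TP=14, FP=3+4+5+5=17, FN=4+2+2+2=10 → 28/55 = 0.50909
  imbalance: TP=18, FP=5+2+4+2=13, FN=8+6+10+5=29 → 36/78 = 0.46154
Weighted-F1 score = Σ (supportᵢ/N)·F1 scoreᵢ with N=196: (50/196)·0.62745 + (39/196)·0.65823 + (36/196)·0.51282 + (24/196)·0.50909 + (47/196)·0.46154 = 0.5582

0.5582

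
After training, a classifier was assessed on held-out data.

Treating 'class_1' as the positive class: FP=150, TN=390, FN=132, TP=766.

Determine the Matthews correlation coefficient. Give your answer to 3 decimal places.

0.579

MCC = (TP·TN − FP·FN) / √((TP+FP)(TP+FN)(TN+FP)(TN+FN))
Numerator = 766·390 − 150·132 = 278940
Denominator = √(916·898·540·522) = √231865467840 = 481524.1093
MCC = 278940 / 481524.1093 = 0.579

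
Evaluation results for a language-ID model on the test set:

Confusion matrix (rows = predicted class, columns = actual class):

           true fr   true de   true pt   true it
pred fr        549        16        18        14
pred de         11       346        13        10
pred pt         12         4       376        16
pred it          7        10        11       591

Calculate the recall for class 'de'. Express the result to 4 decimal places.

One-vs-rest for 'de': TP = diagonal; FP = other classes predicted 'de'; FN = 'de' predicted as other.
recall = TP/(TP+FN).
de: TP=346, FN=16+4+10=30 → 346/376 = 0.92021

0.9202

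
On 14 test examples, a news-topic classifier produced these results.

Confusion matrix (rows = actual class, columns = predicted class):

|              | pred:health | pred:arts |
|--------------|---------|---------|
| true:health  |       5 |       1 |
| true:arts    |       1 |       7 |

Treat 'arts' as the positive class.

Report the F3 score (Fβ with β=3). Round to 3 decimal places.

0.875

Fβ = (1+β²)·TP / ((1+β²)·TP + β²·FN + FP), with β²=9
= 10·7 / (10·7 + 9·1 + 1) = 0.875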